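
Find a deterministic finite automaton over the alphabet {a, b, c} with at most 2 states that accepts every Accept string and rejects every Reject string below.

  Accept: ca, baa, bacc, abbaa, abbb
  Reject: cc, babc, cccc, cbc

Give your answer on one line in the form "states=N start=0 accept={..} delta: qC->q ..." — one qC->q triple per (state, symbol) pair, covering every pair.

State merging on the prefix tree: take the shortest (then alphabetical) example prefix whose next move is undefined and point that move at state 0, else 1, else 2, ...; a target is out if some Accept/Reject pair would then sit in one state with the same input left (inseparable). If every existing state is out, open a new one.
a: 0a undefined. 0a->0: ok.
b: 0b undefined. 0b->0: no, bacc/cc meet in 0 with "cc" left. Open state 1: 0b->1.
c: 0c undefined. 0c->0: no, ca/cc meet in 0. 0c->1: ok.
ba: 1a undefined. 1a->0: no, bacc/cc meet in 1 with "c" left. 1a->1: ok.
cb: 1b undefined. 1b->0: no, ca/babc meet in 1. 1b->1: ok.
cc: 1c undefined. 1c->0: ok.
All examples now run through 2 states with every (state, symbol) defined. Accept strings end in {1}, Reject strings end in {0}; accept={1}.

states=2 start=0 accept={1} delta: 0a->0 0b->1 0c->1 1a->1 1b->1 1c->0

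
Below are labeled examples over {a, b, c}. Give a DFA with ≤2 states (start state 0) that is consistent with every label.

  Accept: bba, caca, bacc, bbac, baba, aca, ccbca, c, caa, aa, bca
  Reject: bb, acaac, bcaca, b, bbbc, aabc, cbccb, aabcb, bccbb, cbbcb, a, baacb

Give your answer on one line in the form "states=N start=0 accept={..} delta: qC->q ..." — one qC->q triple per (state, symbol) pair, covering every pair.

State merging on the prefix tree: take the shortest (then alphabetical) example prefix whose next move is undefined and point that move at state 0, else 1, else 2, ...; a target is out if some Accept/Reject pair would then sit in one state with the same input left (inseparable). If every existing state is out, open a new one.
a: 0a undefined. 0a->0: no, aa/a meet in 0. Open state 1: 0a->1.
b: 0b undefined. 0b->0: no, bba/a meet in 1. 0b->1: ok.
c: 0c undefined. 0c->0: ok.
aa: 1a undefined. 1a->0: ok.
ac: 1c undefined. 1c->0: no, caca/bcaca meet in 1. 1c->1: ok.
bb: 1b undefined. 1b->0: no, bba/acaac meet in 1. 1b->1: ok.
All examples now run through 2 states with every (state, symbol) defined. Accept strings end in {0}, Reject strings end in {1}; accept={0}.

states=2 start=0 accept={0} delta: 0a->1 0b->1 0c->0 1a->0 1b->1 1c->1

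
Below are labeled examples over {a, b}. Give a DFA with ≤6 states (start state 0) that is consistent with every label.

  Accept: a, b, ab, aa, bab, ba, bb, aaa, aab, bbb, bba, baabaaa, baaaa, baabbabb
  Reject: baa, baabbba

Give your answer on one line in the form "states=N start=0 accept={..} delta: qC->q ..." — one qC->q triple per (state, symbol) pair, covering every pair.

states=6 start=0 accept={0,1,2} delta: 0a->0 0b->1 1a->2 1b->0 2a->3 2b->0 3a->0 3b->4 4a->0 4b->5 5a->0 5b->2

Fold the examples into a partial DFA from state 0: repeatedly fix the first undefined (state, symbol) met by the shortest-then-alphabetical prefix, trying targets in increasing order and rejecting any under which an Accept and a Reject string meet in one state with the same remainder; add a state when all current targets are rejected. Accepting states are where Accept strings end.
a: 0a undefined. 0a->0: ok.
b: 0b undefined. 0b->0: no, a/baa meet in 0. Open state 1: 0b->1.
ba: 1a undefined. 1a->0: no, a/baa meet in 0. 1a->1: no, b/baa meet in 1. Open state 2: 1a->2.
bb: 1b undefined. 1b->0: ok.
baa: 2a undefined. 2a->0: no, a/baa meet in 0. 2a->1: no, a/baabbba meet in 0. 2a->2: no, ba/baa meet in 2. Open state 3: 2a->3.
bab: 2b undefined. 2b->0: ok.
baaa: 3a undefined. 3a->0: ok.
baab: 3b undefined. 3b->0: no, a/baabbba meet in 0. 3b->1: no, ba/baabbba meet in 2. 3b->2: no, ba/baabbba meet in 2. 3b->3: no, a/baabbba meet in 0. Open state 4: 3b->4.
baaba: 4a undefined. 4a->0: ok.
baabb: 4b undefined. 4b->0: no, ba/baabbba meet in 2. 4b->1: no, a/baabbba meet in 0. 4b->2: no, a/baabbba meet in 0. 4b->3: no, a/baabbba meet in 0. 4b->4: no, a/baabbba meet in 0. Open state 5: 4b->5.
baabba: 5a undefined. 5a->0: ok.
baabbb: 5b undefined. 5b->0: no, a/baabbba meet in 0. 5b->1: no, ba/baabbba meet in 2. 5b->2: ok.
All examples now run through 6 states with every (state, symbol) defined. Accept strings end in {0,1,2}, Reject strings end in {3}; accept={0,1,2}.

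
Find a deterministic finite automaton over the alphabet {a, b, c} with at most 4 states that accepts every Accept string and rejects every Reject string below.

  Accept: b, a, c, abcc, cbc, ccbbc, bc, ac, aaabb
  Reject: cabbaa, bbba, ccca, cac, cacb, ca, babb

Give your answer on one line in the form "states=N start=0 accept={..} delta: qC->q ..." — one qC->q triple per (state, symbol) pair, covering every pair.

states=3 start=0 accept={0,1} delta: 0a->0 0b->1 0c->1 1a->2 1b->0 1c->0 2a->1 2b->2 2c->2

Fold the examples into a partial DFA from state 0: repeatedly fix the first undefined (state, symbol) met by the shortest-then-alphabetical prefix, trying targets in increasing order and rejecting any under which an Accept and a Reject string meet in one state with the same remainder; add a state when all current targets are rejected. Accepting states are where Accept strings end.
a: 0a undefined. 0a->0: ok.
b: 0b undefined. 0b->0: no, b/bbba meet in 0. Open state 1: 0b->1.
c: 0c undefined. 0c->0: no, b/cacb meet in 1. 0c->1: ok.
ba: 1a undefined. 1a->0: no, b/cac meet in 1. 1a->1: no, b/ca meet in 1. Open state 2: 1a->2.
bb: 1b undefined. 1b->0: ok.
bc: 1c undefined. 1c->0: ok.
bab: 2b undefined. 2b->0: no, b/babb meet in 1. 2b->1: no, a/cabbaa meet in 0. 2b->2: ok.
cac: 2c undefined. 2c->0: no, b/cacb meet in 1. 2c->1: no, b/cac meet in 1. 2c->2: ok.
cabba: 2a undefined. 2a->0: no, a/cabbaa meet in 0. 2a->1: ok.
All examples now run through 3 states with every (state, symbol) defined. Accept strings end in {0,1}, Reject strings end in {2}; accept={0,1}.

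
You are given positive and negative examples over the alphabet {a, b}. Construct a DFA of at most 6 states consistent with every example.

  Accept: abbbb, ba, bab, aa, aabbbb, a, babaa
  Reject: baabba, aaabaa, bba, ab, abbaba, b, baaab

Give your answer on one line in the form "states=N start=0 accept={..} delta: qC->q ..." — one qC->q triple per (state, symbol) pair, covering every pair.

Grow the machine one transition at a time. Run the examples from 0; the earliest place one falls off (shortest prefix, ties alphabetical) gets sent to the lowest-numbered state that keeps every Accept/Reject pair distinguishable — a pair clashes when both reach the same state with identical unread suffix — and to a fresh state only if none does.
a: 0a undefined. 0a->0: ok.
b: 0b undefined. 0b->0: no, abbbb/baabba meet in 0. Open state 1: 0b->1.
ba: 1a undefined. 1a->0: no, ba/aaabaa meet in 0. 1a->1: no, ba/aaabaa meet in 1. Open state 2: 1a->2.
bb: 1b undefined. 1b->0: no, abbbb/bba meet in 0. 1b->1: no, abbbb/ab meet in 1. 1b->2: ok.
baa: 2a undefined. 2a->0: no, ba/abbaba meet in 2. 2a->1: no, bab/baaab meet in 2 with "b" left. 2a->2: no, ba/aaabaa meet in 2. Open state 3: 2a->3.
bab: 2b undefined. 2b->0: no, abbbb/ab meet in 1. 2b->1: no, bab/ab meet in 1. 2b->2: ok.
baaa: 3a undefined. 3a->0: ok.
baab: 3b undefined. 3b->0: no, abbbb/baabba meet in 2. 3b->1: no, abbbb/abbaba meet in 2. 3b->2: ok.
All examples now run through 4 states with every (state, symbol) defined. Accept strings end in {0,2}, Reject strings end in {1,3}; accept={0,2}.

states=4 start=0 accept={0,2} delta: 0a->0 0b->1 1a->2 1b->2 2a->3 2b->2 3a->0 3b->2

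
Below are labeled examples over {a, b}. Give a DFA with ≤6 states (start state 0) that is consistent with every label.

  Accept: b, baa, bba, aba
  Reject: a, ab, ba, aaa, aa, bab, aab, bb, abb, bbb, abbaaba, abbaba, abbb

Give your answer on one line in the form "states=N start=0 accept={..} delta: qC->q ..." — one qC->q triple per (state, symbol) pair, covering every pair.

states=5 start=0 accept={0,2} delta: 0a->1 0b->2 1a->1 1b->3 2a->3 2b->3 3a->0 3b->4 4a->3 4b->1

State merging on the prefix tree: take the shortest (then alphabetical) example prefix whose next move is undefined and point that move at state 0, else 1, else 2, ...; a target is out if some Accept/Reject pair would then sit in one state with the same input left (inseparable). If every existing state is out, open a new one.
a: 0a undefined. 0a->0: no, b/ab meet in 0 with "b" left. Open state 1: 0a->1.
b: 0b undefined. 0b->0: no, b/bb meet in 0. 0b->1: no, b/a meet in 1. Open state 2: 0b->2.
aa: 1a undefined. 1a->0: no, b/aab meet in 2. 1a->1: ok.
ab: 1b undefined. 1b->0: no, b/abb meet in 2. 1b->1: no, aba/a meet in 1. 1b->2: no, b/ab meet in 2. Open state 3: 1b->3.
ba: 2a undefined. 2a->0: no, b/bab meet in 2. 2a->1: no, baa/a meet in 1. 2a->2: no, b/ba meet in 2. 2a->3: ok.
bb: 2b undefined. 2b->0: no, b/bbb meet in 2. 2b->1: no, bba/a meet in 1. 2b->2: no, b/bb meet in 2. 2b->3: ok.
aba: 3a undefined. 3a->0: ok.
abb: 3b undefined. 3b->0: no, b/abbb meet in 2. 3b->1: no, baa/abbaaba meet in 0. 3b->2: no, b/bab meet in 2. 3b->3: no, baa/abbaaba meet in 0. Open state 4: 3b->4.
abba: 4a undefined. 4a->0: no, baa/abbaaba meet in 0. 4a->1: no, baa/abbaaba meet in 0. 4a->2: no, b/abbaaba meet in 2. 4a->3: ok.
abbb: 4b undefined. 4b->0: no, baa/abbb meet in 0. 4b->1: ok.
All examples now run through 5 states with every (state, symbol) defined. Accept strings end in {0,2}, Reject strings end in {1,3,4}; accept={0,2}.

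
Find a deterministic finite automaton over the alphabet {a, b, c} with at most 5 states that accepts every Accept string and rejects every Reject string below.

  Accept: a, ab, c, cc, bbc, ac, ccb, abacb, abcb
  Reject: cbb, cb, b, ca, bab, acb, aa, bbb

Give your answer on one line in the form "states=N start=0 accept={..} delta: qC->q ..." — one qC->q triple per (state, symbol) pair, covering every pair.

Fold the examples into a partial DFA from state 0: repeatedly fix the first undefined (state, symbol) met by the shortest-then-alphabetical prefix, trying targets in increasing order and rejecting any under which an Accept and a Reject string meet in one state with the same remainder; add a state when all current targets are rejected. Accepting states are where Accept strings end.
a: 0a undefined. 0a->0: no, a/aa meet in 0. Open state 1: 0a->1.
b: 0b undefined. 0b->0: no, ab/bab meet in 1 with "b" left. 0b->1: no, a/b meet in 1. Open state 2: 0b->2.
c: 0c undefined. 0c->0: no, a/ca meet in 1. 0c->1: no, ab/cb meet in 1 with "b" left. 0c->2: no, c/b meet in 2. Open state 3: 0c->3.
aa: 1a undefined. 1a->0: ok.
ab: 1b undefined. 1b->0: no, ab/aa meet in 0. 1b->1: no, abacb/cb meet in 3 with "b" left. 1b->2: no, ab/b meet in 2. 1b->3: ok.
ac: 1c undefined. 1c->0: no, ac/aa meet in 0. 1c->1: no, ab/acb meet in 3. 1c->2: no, ac/b meet in 2. 1c->3: ok.
ba: 2a undefined. 2a->0: ok.
bb: 2b undefined. 2b->0: ok.
ca: 3a undefined. 3a->0: no, abacb/cb meet in 3 with "b" left. 3a->1: no, a/ca meet in 1. 3a->2: ok.
cb: 3b undefined. 3b->0: ok.
cc: 3c undefined. 3c->0: no, cc/cb meet in 0. 3c->1: ok.
abac: 2c undefined. 2c->0: no, abacb/cbb meet in 2. 2c->1: ok.
All examples now run through 4 states with every (state, symbol) defined. Accept strings end in {1,3}, Reject strings end in {0,2}; accept={1,3}.

states=4 start=0 accept={1,3} delta: 0a->1 0b->2 0c->3 1a->0 1b->3 1c->3 2a->0 2b->0 2c->1 3a->2 3b->0 3c->1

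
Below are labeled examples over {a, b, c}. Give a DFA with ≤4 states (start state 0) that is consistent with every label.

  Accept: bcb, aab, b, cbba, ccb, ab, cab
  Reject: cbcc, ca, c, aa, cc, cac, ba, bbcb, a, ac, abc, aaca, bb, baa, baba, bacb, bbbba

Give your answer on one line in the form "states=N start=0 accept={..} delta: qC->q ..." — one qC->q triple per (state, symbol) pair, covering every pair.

Fold the examples into a partial DFA from state 0: repeatedly fix the first undefined (state, symbol) met by the shortest-then-alphabetical prefix, trying targets in increasing order and rejecting any under which an Accept and a Reject string meet in one state with the same remainder; add a state when all current targets are rejected. Accepting states are where Accept strings end.
a: 0a undefined. 0a->0: ok.
b: 0b undefined. 0b->0: no, bcb/bbcb meet in 0 with "cb" left. Open state 1: 0b->1.
c: 0c undefined. 0c->0: ok.
ba: 1a undefined. 1a->0: no, aab/bacb meet in 1. 1a->1: no, bcb/bacb meet in 1 with "cb" left. Open state 2: 1a->2.
bb: 1b undefined. 1b->0: no, aab/bbcb meet in 1. 1b->1: no, bcb/bbcb meet in 1 with "cb" left. 1b->2: no, cbba/baa meet in 2 with "a" left. Open state 3: 1b->3.
bc: 1c undefined. 1c->0: ok.
baa: 2a undefined. 2a->0: ok.
bab: 2b undefined. 2b->0: ok.
bac: 2c undefined. 2c->0: no, bcb/bacb meet in 1. 2c->1: ok.
bbb: 3b undefined. 3b->0: ok.
bbc: 3c undefined. 3c->0: no, bcb/bbcb meet in 1. 3c->1: ok.
cbba: 3a undefined. 3a->0: no, cbba/cbcc meet in 0. 3a->1: ok.
All examples now run through 4 states with every (state, symbol) defined. Accept strings end in {1}, Reject strings end in {0,2,3}; accept={1}.

states=4 start=0 accept={1} delta: 0a->0 0b->1 0c->0 1a->2 1b->3 1c->0 2a->0 2b->0 2c->1 3a->1 3b->0 3c->1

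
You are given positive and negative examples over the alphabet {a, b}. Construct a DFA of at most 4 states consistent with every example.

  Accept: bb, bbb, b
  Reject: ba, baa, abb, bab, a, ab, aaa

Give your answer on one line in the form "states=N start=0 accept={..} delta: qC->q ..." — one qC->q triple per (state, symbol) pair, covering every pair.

State merging on the prefix tree: take the shortest (then alphabetical) example prefix whose next move is undefined and point that move at state 0, else 1, else 2, ...; a target is out if some Accept/Reject pair would then sit in one state with the same input left (inseparable). If every existing state is out, open a new one.
a: 0a undefined. 0a->0: no, bb/abb meet in 0 with "bb" left. Open state 1: 0a->1.
b: 0b undefined. 0b->0: ok.
aa: 1a undefined. 1a->0: no, bb/baa meet in 0. 1a->1: ok.
ab: 1b undefined. 1b->0: no, bb/abb meet in 0. 1b->1: ok.
All examples now run through 2 states with every (state, symbol) defined. Accept strings end in {0}, Reject strings end in {1}; accept={0}.

states=2 start=0 accept={0} delta: 0a->1 0b->0 1a->1 1b->1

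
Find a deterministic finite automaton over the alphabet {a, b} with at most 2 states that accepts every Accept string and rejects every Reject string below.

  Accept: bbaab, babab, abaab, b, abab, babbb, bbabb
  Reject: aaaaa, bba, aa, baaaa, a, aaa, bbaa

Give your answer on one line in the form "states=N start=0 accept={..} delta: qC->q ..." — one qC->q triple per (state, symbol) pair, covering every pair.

State merging on the prefix tree: take the shortest (then alphabetical) example prefix whose next move is undefined and point that move at state 0, else 1, else 2, ...; a target is out if some Accept/Reject pair would then sit in one state with the same input left (inseparable). If every existing state is out, open a new one.
a: 0a undefined. 0a->0: ok.
b: 0b undefined. 0b->0: no, bbaab/aaaaa meet in 0. Open state 1: 0b->1.
ba: 1a undefined. 1a->0: ok.
bb: 1b undefined. 1b->0: no, bbabb/aaaaa meet in 0. 1b->1: ok.
All examples now run through 2 states with every (state, symbol) defined. Accept strings end in {1}, Reject strings end in {0}; accept={1}.

states=2 start=0 accept={1} delta: 0a->0 0b->1 1a->0 1b->1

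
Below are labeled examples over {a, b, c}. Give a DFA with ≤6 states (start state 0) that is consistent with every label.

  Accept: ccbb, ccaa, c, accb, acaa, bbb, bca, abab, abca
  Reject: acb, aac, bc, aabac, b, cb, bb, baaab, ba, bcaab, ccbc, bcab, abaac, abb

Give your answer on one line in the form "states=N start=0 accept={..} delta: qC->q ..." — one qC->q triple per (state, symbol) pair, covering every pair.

State merging on the prefix tree: take the shortest (then alphabetical) example prefix whose next move is undefined and point that move at state 0, else 1, else 2, ...; a target is out if some Accept/Reject pair would then sit in one state with the same input left (inseparable). If every existing state is out, open a new one.
a: 0a undefined. 0a->0: no, c/aac meet in 0 with "c" left. Open state 1: 0a->1.
b: 0b undefined. 0b->0: no, c/bc meet in 0 with "c" left. 0b->1: no, bbb/abb meet in 1 with "bb" left. Open state 2: 0b->2.
c: 0c undefined. 0c->0: no, ccbb/bb meet in 2 with "b" left. 0c->1: ok.
aa: 1a undefined. 1a->0: no, c/aac meet in 1. 1a->1: ok.
ab: 1b undefined. 1b->0: no, abab/cb meet in 0. 1b->1: no, c/cb meet in 1. 1b->2: ok.
ac: 1c undefined. 1c->0: no, ccbb/bb meet in 2 with "b" left. 1c->1: no, ccbb/bb meet in 2 with "b" left. 1c->2: ok.
ba: 2a undefined. 2a->0: no, ccaa/aabac meet in 1. 2a->1: no, ccaa/ba meet in 1. 2a->2: no, ccaa/aac meet in 2. Open state 3: 2a->3.
bb: 2b undefined. 2b->0: no, ccbb/aac meet in 2. 2b->1: no, ccbb/aac meet in 2. 2b->2: no, ccbb/acb meet in 2. 2b->3: ok.
bc: 2c undefined. 2c->0: no, accb/aac meet in 2. 2c->1: no, c/bc meet in 1. 2c->2: no, ccbb/bcab meet in 3 with "b" left. 2c->3: ok.
baa: 3a undefined. 3a->0: no, c/abaac meet in 1. 3a->1: ok.
bbb: 3b undefined. 3b->0: ok.
ccbc: 3c undefined. 3c->0: no, ccbb/aabac meet in 0. 3c->1: no, ccaa/aabac meet in 1. 3c->2: ok.
All examples now run through 4 states with every (state, symbol) defined. Accept strings end in {0,1}, Reject strings end in {2,3}; accept={0,1}.

states=4 start=0 accept={0,1} delta: 0a->1 0b->2 0c->1 1a->1 1b->2 1c->2 2a->3 2b->3 2c->3 3a->1 3b->0 3c->2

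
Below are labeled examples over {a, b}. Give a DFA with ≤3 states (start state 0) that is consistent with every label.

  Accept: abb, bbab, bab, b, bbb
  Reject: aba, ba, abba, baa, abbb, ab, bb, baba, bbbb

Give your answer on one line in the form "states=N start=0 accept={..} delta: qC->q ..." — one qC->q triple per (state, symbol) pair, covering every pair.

states=3 start=0 accept={1} delta: 0a->1 0b->1 1a->2 1b->2 2a->0 2b->1

Fold the examples into a partial DFA from state 0: repeatedly fix the first undefined (state, symbol) met by the shortest-then-alphabetical prefix, trying targets in increasing order and rejecting any under which an Accept and a Reject string meet in one state with the same remainder; add a state when all current targets are rejected. Accepting states are where Accept strings end.
a: 0a undefined. 0a->0: no, abb/bb meet in 0 with "bb" left. Open state 1: 0a->1.
b: 0b undefined. 0b->0: no, bbab/ab meet in 1 with "b" left. 0b->1: ok.
ab: 1b undefined. 1b->0: no, abb/aba meet in 1. 1b->1: no, abb/abbb meet in 1. Open state 2: 1b->2.
ba: 1a undefined. 1a->0: no, bab/baa meet in 1. 1a->1: no, bab/ab meet in 2. 1a->2: ok.
aba: 2a undefined. 2a->0: ok.
abb: 2b undefined. 2b->0: no, abb/aba meet in 0. 2b->1: ok.
All examples now run through 3 states with every (state, symbol) defined. Accept strings end in {1}, Reject strings end in {0,2}; accept={1}.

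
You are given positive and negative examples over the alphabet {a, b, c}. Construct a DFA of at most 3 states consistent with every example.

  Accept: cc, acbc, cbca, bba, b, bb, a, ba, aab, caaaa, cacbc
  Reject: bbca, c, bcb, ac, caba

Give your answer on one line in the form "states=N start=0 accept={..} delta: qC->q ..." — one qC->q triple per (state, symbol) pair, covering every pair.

states=3 start=0 accept={0} delta: 0a->0 0b->0 0c->1 1a->2 1b->1 1c->0 2a->0 2b->1 2c->1

Fold the examples into a partial DFA from state 0: repeatedly fix the first undefined (state, symbol) met by the shortest-then-alphabetical prefix, trying targets in increasing order and rejecting any under which an Accept and a Reject string meet in one state with the same remainder; add a state when all current targets are rejected. Accepting states are where Accept strings end.
a: 0a undefined. 0a->0: ok.
b: 0b undefined. 0b->0: ok.
c: 0c undefined. 0c->0: no, cc/bbca meet in 0. Open state 1: 0c->1.
ca: 1a undefined. 1a->0: no, bba/bbca meet in 0. 1a->1: no, caaaa/bbca meet in 1. Open state 2: 1a->2.
cb: 1b undefined. 1b->0: no, acbc/c meet in 1. 1b->1: ok.
cc: 1c undefined. 1c->0: ok.
caa: 2a undefined. 2a->0: ok.
cab: 2b undefined. 2b->0: no, cc/caba meet in 0. 2b->1: ok.
cac: 2c undefined. 2c->0: no, cacbc/c meet in 1. 2c->1: ok.
All examples now run through 3 states with every (state, symbol) defined. Accept strings end in {0}, Reject strings end in {1,2}; accept={0}.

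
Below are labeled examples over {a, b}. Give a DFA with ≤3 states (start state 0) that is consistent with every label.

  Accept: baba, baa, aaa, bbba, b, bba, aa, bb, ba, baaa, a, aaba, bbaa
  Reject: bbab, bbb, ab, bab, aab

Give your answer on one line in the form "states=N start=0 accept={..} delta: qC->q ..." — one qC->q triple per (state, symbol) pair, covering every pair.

Grow the machine one transition at a time. Run the examples from 0; the earliest place one falls off (shortest prefix, ties alphabetical) gets sent to the lowest-numbered state that keeps every Accept/Reject pair distinguishable — a pair clashes when both reach the same state with identical unread suffix — and to a fresh state only if none does.
a: 0a undefined. 0a->0: no, b/ab meet in 0 with "b" left. Open state 1: 0a->1.
b: 0b undefined. 0b->0: no, b/bbb meet in 0. 0b->1: no, bb/ab meet in 1 with "b" left. Open state 2: 0b->2.
aa: 1a undefined. 1a->0: no, b/aab meet in 2. 1a->1: ok.
ab: 1b undefined. 1b->0: ok.
ba: 2a undefined. 2a->0: no, baba/ab meet in 0. 2a->1: ok.
bb: 2b undefined. 2b->0: no, b/bbb meet in 2. 2b->1: ok.
All examples now run through 3 states with every (state, symbol) defined. Accept strings end in {1,2}, Reject strings end in {0}; accept={1,2}.

states=3 start=0 accept={1,2} delta: 0a->1 0b->2 1a->1 1b->0 2a->1 2b->1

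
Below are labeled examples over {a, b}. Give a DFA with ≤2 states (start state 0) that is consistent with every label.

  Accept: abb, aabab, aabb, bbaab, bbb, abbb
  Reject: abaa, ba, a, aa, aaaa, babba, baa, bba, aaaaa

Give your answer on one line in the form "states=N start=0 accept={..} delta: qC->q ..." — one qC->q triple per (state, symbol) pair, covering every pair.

Grow the machine one transition at a time. Run the examples from 0; the earliest place one falls off (shortest prefix, ties alphabetical) gets sent to the lowest-numbered state that keeps every Accept/Reject pair distinguishable — a pair clashes when both reach the same state with identical unread suffix — and to a fresh state only if none does.
a: 0a undefined. 0a->0: ok.
b: 0b undefined. 0b->0: no, abb/abaa meet in 0. Open state 1: 0b->1.
ba: 1a undefined. 1a->0: ok.
bb: 1b undefined. 1b->0: no, abb/abaa meet in 0. 1b->1: ok.
All examples now run through 2 states with every (state, symbol) defined. Accept strings end in {1}, Reject strings end in {0}; accept={1}.

states=2 start=0 accept={1} delta: 0a->0 0b->1 1a->0 1b->1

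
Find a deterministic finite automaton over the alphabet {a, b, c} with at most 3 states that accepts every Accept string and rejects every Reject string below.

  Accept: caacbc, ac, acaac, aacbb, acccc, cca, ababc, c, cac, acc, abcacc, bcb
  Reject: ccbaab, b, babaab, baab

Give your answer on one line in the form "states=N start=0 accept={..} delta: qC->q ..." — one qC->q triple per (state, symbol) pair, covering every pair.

Grow the machine one transition at a time. Run the examples from 0; the earliest place one falls off (shortest prefix, ties alphabetical) gets sent to the lowest-numbered state that keeps every Accept/Reject pair distinguishable — a pair clashes when both reach the same state with identical unread suffix — and to a fresh state only if none does.
a: 0a undefined. 0a->0: ok.
b: 0b undefined. 0b->0: ok.
c: 0c undefined. 0c->0: no, caacbc/ccbaab meet in 0. Open state 1: 0c->1.
ca: 1a undefined. 1a->0: ok.
cc: 1c undefined. 1c->0: no, acccc/ccbaab meet in 0. 1c->1: no, cca/b meet in 0. Open state 2: 1c->2.
bcb: 1b undefined. 1b->0: no, aacbb/b meet in 0. 1b->1: ok.
cca: 2a undefined. 2a->0: no, cca/b meet in 0. 2a->1: ok.
ccb: 2b undefined. 2b->0: ok.
accc: 2c undefined. 2c->0: ok.
All examples now run through 3 states with every (state, symbol) defined. Accept strings end in {1,2}, Reject strings end in {0}; accept={1,2}.

states=3 start=0 accept={1,2} delta: 0a->0 0b->0 0c->1 1a->0 1b->1 1c->2 2a->1 2b->0 2c->0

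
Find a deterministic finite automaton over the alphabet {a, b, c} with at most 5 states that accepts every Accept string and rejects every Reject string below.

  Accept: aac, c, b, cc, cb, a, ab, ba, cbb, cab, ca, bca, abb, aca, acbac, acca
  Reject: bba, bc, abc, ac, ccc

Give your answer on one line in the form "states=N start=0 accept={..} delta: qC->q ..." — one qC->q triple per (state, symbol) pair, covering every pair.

states=5 start=0 accept={0,1,2,3} delta: 0a->1 0b->1 0c->2 1a->0 1b->3 1c->4 2a->0 2b->0 2c->1 3a->4 3b->0 3c->4 4a->0 4b->1 4c->0

Fold the examples into a partial DFA from state 0: repeatedly fix the first undefined (state, symbol) met by the shortest-then-alphabetical prefix, trying targets in increasing order and rejecting any under which an Accept and a Reject string meet in one state with the same remainder; add a state when all current targets are rejected. Accepting states are where Accept strings end.
a: 0a undefined. 0a->0: no, aac/ac meet in 0 with "c" left. Open state 1: 0a->1.
b: 0b undefined. 0b->0: no, c/bc meet in 0 with "c" left. 0b->1: ok.
c: 0c undefined. 0c->0: no, c/ccc meet in 0. 0c->1: no, cc/bc meet in 1 with "c" left. Open state 2: 0c->2.
aa: 1a undefined. 1a->0: ok.
ab: 1b undefined. 1b->0: no, aac/abc meet in 2. 1b->1: no, ba/bba meet in 0. 1b->2: no, cc/abc meet in 2 with "c" left. Open state 3: 1b->3.
ac: 1c undefined. 1c->0: no, ba/bc meet in 0. 1c->1: no, b/bc meet in 1. 1c->2: no, aac/bc meet in 2. 1c->3: no, ab/bc meet in 3. Open state 4: 1c->4.
ca: 2a undefined. 2a->0: ok.
cb: 2b undefined. 2b->0: ok.
cc: 2c undefined. 2c->0: no, aac/ccc meet in 2. 2c->1: ok.
abb: 3b undefined. 3b->0: ok.
abc: 3c undefined. 3c->0: no, cb/abc meet in 0. 3c->1: no, b/abc meet in 1. 3c->2: no, aac/abc meet in 2. 3c->3: no, ab/abc meet in 3. 3c->4: ok.
aca: 4a undefined. 4a->0: ok.
acb: 4b undefined. 4b->0: no, acbac/bc meet in 4. 4b->1: ok.
acc: 4c undefined. 4c->0: ok.
bba: 3a undefined. 3a->0: no, cb/bba meet in 0. 3a->1: no, b/bba meet in 1. 3a->2: no, aac/bba meet in 2. 3a->3: no, ab/bba meet in 3. 3a->4: ok.
All examples now run through 5 states with every (state, symbol) defined. Accept strings end in {0,1,2,3}, Reject strings end in {4}; accept={0,1,2,3}.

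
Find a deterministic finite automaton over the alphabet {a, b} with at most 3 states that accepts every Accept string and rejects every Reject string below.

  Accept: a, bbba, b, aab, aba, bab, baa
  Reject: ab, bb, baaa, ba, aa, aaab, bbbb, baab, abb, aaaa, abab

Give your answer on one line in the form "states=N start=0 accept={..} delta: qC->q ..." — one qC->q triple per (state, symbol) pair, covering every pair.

State merging on the prefix tree: take the shortest (then alphabetical) example prefix whose next move is undefined and point that move at state 0, else 1, else 2, ...; a target is out if some Accept/Reject pair would then sit in one state with the same input left (inseparable). If every existing state is out, open a new one.
a: 0a undefined. 0a->0: no, a/aa meet in 0. Open state 1: 0a->1.
b: 0b undefined. 0b->0: no, a/ba meet in 1. 0b->1: ok.
aa: 1a undefined. 1a->0: ok.
ab: 1b undefined. 1b->0: no, a/abb meet in 1. 1b->1: no, a/ab meet in 1. Open state 2: 1b->2.
aba: 2a undefined. 2a->0: no, a/abab meet in 1. 2a->1: ok.
abb: 2b undefined. 2b->0: no, a/bbbb meet in 1. 2b->1: no, a/abb meet in 1. 2b->2: ok.
All examples now run through 3 states with every (state, symbol) defined. Accept strings end in {1}, Reject strings end in {0,2}; accept={1}.

states=3 start=0 accept={1} delta: 0a->1 0b->1 1a->0 1b->2 2a->1 2b->2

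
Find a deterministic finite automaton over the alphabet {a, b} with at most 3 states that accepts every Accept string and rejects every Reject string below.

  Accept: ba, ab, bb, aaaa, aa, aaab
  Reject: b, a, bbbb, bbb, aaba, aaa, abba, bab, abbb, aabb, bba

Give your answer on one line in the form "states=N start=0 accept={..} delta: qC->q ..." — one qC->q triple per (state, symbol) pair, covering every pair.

Grow the machine one transition at a time. Run the examples from 0; the earliest place one falls off (shortest prefix, ties alphabetical) gets sent to the lowest-numbered state that keeps every Accept/Reject pair distinguishable — a pair clashes when both reach the same state with identical unread suffix — and to a fresh state only if none does.
a: 0a undefined. 0a->0: no, ba/aaba meet in 0 with "ba" left. Open state 1: 0a->1.
b: 0b undefined. 0b->0: no, ba/a meet in 1. 0b->1: ok.
aa: 1a undefined. 1a->0: no, ba/aaba meet in 0. 1a->1: no, ba/b meet in 1. Open state 2: 1a->2.
ab: 1b undefined. 1b->0: no, ba/abba meet in 2. 1b->1: no, ba/abba meet in 2. 1b->2: ok.
aaa: 2a undefined. 2a->0: no, aaaa/b meet in 1. 2a->1: ok.
aab: 2b undefined. 2b->0: ok.
All examples now run through 3 states with every (state, symbol) defined. Accept strings end in {2}, Reject strings end in {0,1}; accept={2}.

states=3 start=0 accept={2} delta: 0a->1 0b->1 1a->2 1b->2 2a->1 2b->0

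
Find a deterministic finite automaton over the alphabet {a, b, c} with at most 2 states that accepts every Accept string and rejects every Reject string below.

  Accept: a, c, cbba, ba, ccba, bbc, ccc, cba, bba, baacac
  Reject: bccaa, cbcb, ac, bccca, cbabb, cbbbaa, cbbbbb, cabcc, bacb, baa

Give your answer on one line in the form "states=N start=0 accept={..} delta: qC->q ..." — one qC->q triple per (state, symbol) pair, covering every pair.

states=2 start=0 accept={1} delta: 0a->1 0b->0 0c->1 1a->0 1b->0 1c->0

State merging on the prefix tree: take the shortest (then alphabetical) example prefix whose next move is undefined and point that move at state 0, else 1, else 2, ...; a target is out if some Accept/Reject pair would then sit in one state with the same input left (inseparable). If every existing state is out, open a new one.
a: 0a undefined. 0a->0: no, c/ac meet in 0 with "c" left. Open state 1: 0a->1.
b: 0b undefined. 0b->0: ok.
c: 0c undefined. 0c->0: no, a/bccca meet in 1. 0c->1: ok.
ac: 1c undefined. 1c->0: ok.
ca: 1a undefined. 1a->0: ok.
cb: 1b undefined. 1b->0: ok.
All examples now run through 2 states with every (state, symbol) defined. Accept strings end in {1}, Reject strings end in {0}; accept={1}.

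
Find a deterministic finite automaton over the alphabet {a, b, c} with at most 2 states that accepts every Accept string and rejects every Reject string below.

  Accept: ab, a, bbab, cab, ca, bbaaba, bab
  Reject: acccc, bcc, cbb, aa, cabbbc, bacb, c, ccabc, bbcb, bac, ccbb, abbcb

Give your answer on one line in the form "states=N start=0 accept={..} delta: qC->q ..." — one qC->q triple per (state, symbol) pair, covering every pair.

Grow the machine one transition at a time. Run the examples from 0; the earliest place one falls off (shortest prefix, ties alphabetical) gets sent to the lowest-numbered state that keeps every Accept/Reject pair distinguishable — a pair clashes when both reach the same state with identical unread suffix — and to a fresh state only if none does.
a: 0a undefined. 0a->0: no, a/aa meet in 0. Open state 1: 0a->1.
b: 0b undefined. 0b->0: ok.
c: 0c undefined. 0c->0: ok.
aa: 1a undefined. 1a->0: ok.
ab: 1b undefined. 1b->0: no, ab/bcc meet in 0. 1b->1: ok.
ac: 1c undefined. 1c->0: ok.
All examples now run through 2 states with every (state, symbol) defined. Accept strings end in {1}, Reject strings end in {0}; accept={1}.

states=2 start=0 accept={1} delta: 0a->1 0b->0 0c->0 1a->0 1b->1 1c->0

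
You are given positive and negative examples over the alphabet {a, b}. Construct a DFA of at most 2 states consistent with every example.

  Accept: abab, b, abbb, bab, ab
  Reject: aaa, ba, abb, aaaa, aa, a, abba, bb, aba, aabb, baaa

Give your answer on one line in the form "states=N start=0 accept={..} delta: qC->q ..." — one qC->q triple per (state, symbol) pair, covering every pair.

Grow the machine one transition at a time. Run the examples from 0; the earliest place one falls off (shortest prefix, ties alphabetical) gets sent to the lowest-numbered state that keeps every Accept/Reject pair distinguishable — a pair clashes when both reach the same state with identical unread suffix — and to a fresh state only if none does.
a: 0a undefined. 0a->0: ok.
b: 0b undefined. 0b->0: no, abab/aaa meet in 0. Open state 1: 0b->1.
ba: 1a undefined. 1a->0: ok.
bb: 1b undefined. 1b->0: ok.
All examples now run through 2 states with every (state, symbol) defined. Accept strings end in {1}, Reject strings end in {0}; accept={1}.

states=2 start=0 accept={1} delta: 0a->0 0b->1 1a->0 1b->0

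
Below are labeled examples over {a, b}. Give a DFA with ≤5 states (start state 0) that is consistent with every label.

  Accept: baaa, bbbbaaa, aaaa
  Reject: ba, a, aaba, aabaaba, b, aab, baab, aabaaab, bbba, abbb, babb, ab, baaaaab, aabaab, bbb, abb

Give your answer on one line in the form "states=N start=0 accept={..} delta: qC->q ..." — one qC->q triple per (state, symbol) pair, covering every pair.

states=3 start=0 accept={2} delta: 0a->1 0b->0 1a->2 1b->0 2a->2 2b->0

Fold the examples into a partial DFA from state 0: repeatedly fix the first undefined (state, symbol) met by the shortest-then-alphabetical prefix, trying targets in increasing order and rejecting any under which an Accept and a Reject string meet in one state with the same remainder; add a state when all current targets are rejected. Accepting states are where Accept strings end.
a: 0a undefined. 0a->0: no, aaaa/a meet in 0. Open state 1: 0a->1.
b: 0b undefined. 0b->0: ok.
aa: 1a undefined. 1a->0: no, baaa/ba meet in 1. 1a->1: no, baaa/ba meet in 1. Open state 2: 1a->2.
ab: 1b undefined. 1b->0: ok.
aaa: 2a undefined. 2a->0: no, baaa/b meet in 0. 2a->1: no, baaa/ba meet in 1. 2a->2: ok.
aab: 2b undefined. 2b->0: ok.
All examples now run through 3 states with every (state, symbol) defined. Accept strings end in {2}, Reject strings end in {0,1}; accept={2}.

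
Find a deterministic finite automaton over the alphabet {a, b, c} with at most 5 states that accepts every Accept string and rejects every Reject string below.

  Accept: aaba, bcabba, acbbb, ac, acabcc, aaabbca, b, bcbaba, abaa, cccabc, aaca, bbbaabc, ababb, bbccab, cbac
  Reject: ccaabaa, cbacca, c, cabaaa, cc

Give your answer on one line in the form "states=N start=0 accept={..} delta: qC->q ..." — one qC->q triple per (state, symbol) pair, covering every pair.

State merging on the prefix tree: take the shortest (then alphabetical) example prefix whose next move is undefined and point that move at state 0, else 1, else 2, ...; a target is out if some Accept/Reject pair would then sit in one state with the same input left (inseparable). If every existing state is out, open a new one.
a: 0a undefined. 0a->0: no, ac/c meet in 0 with "c" left. Open state 1: 0a->1.
b: 0b undefined. 0b->0: ok.
c: 0c undefined. 0c->0: no, b/c meet in 0. 0c->1: no, ac/cc meet in 1 with "c" left. Open state 2: 0c->2.
aa: 1a undefined. 1a->0: no, bbbaabc/c meet in 2. 1a->1: ok.
ab: 1b undefined. 1b->0: no, bbbaabc/c meet in 2. 1b->1: ok.
ac: 1c undefined. 1c->0: no, acabcc/c meet in 2. 1c->1: ok.
ca: 2a undefined. 2a->0: no, aaba/cabaaa meet in 1. 2a->1: no, aaba/cabaaa meet in 1. 2a->2: ok.
cb: 2b undefined. 2b->0: no, aaba/cbacca meet in 1. 2b->1: no, aaba/cbacca meet in 1. 2b->2: no, bcabba/c meet in 2. Open state 3: 2b->3.
cc: 2c undefined. 2c->0: no, aaba/ccaabaa meet in 1. 2c->1: no, aaba/ccaabaa meet in 1. 2c->2: ok.
cba: 3a undefined. 3a->0: no, aaba/ccaabaa meet in 1. 3a->1: no, aaba/ccaabaa meet in 1. 3a->2: no, bcbaba/ccaabaa meet in 2. 3a->3: no, bbccab/ccaabaa meet in 3. Open state 4: 3a->4.
cbac: 4c undefined. 4c->0: ok.
bcabb: 3b undefined. 3b->0: ok.
bcbab: 4b undefined. 4b->0: ok.
cabaa: 4a undefined. 4a->0: no, aaba/cabaaa meet in 1. 4a->1: no, aaba/ccaabaa meet in 1. 4a->2: ok.
cccabc: 3c undefined. 3c->0: ok.
All examples now run through 5 states with every (state, symbol) defined. Accept strings end in {0,1,3}, Reject strings end in {2}; accept={0,1,3}.

states=5 start=0 accept={0,1,3} delta: 0a->1 0b->0 0c->2 1a->1 1b->1 1c->1 2a->2 2b->3 2c->2 3a->4 3b->0 3c->0 4a->2 4b->0 4c->0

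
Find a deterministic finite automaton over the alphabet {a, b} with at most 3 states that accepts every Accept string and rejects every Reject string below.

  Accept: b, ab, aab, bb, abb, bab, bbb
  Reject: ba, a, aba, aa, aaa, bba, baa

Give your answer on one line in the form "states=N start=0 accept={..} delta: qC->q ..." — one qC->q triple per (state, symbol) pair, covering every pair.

Grow the machine one transition at a time. Run the examples from 0; the earliest place one falls off (shortest prefix, ties alphabetical) gets sent to the lowest-numbered state that keeps every Accept/Reject pair distinguishable — a pair clashes when both reach the same state with identical unread suffix — and to a fresh state only if none does.
a: 0a undefined. 0a->0: ok.
b: 0b undefined. 0b->0: no, b/ba meet in 0. Open state 1: 0b->1.
ba: 1a undefined. 1a->0: ok.
bb: 1b undefined. 1b->0: no, bb/ba meet in 0. 1b->1: ok.
All examples now run through 2 states with every (state, symbol) defined. Accept strings end in {1}, Reject strings end in {0}; accept={1}.

states=2 start=0 accept={1} delta: 0a->0 0b->1 1a->0 1b->1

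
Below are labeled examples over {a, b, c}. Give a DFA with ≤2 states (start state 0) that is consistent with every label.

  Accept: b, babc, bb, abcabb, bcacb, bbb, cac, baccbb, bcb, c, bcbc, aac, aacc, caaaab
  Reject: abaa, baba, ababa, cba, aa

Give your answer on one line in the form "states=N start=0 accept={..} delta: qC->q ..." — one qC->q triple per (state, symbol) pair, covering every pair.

states=2 start=0 accept={1} delta: 0a->0 0b->1 0c->1 1a->0 1b->1 1c->1

State merging on the prefix tree: take the shortest (then alphabetical) example prefix whose next move is undefined and point that move at state 0, else 1, else 2, ...; a target is out if some Accept/Reject pair would then sit in one state with the same input left (inseparable). If every existing state is out, open a new one.
a: 0a undefined. 0a->0: ok.
b: 0b undefined. 0b->0: no, b/abaa meet in 0. Open state 1: 0b->1.
c: 0c undefined. 0c->0: no, cac/aa meet in 0. 0c->1: ok.
ba: 1a undefined. 1a->0: ok.
bb: 1b undefined. 1b->0: no, bb/abaa meet in 0. 1b->1: ok.
bc: 1c undefined. 1c->0: no, babc/abaa meet in 0. 1c->1: ok.
All examples now run through 2 states with every (state, symbol) defined. Accept strings end in {1}, Reject strings end in {0}; accept={1}.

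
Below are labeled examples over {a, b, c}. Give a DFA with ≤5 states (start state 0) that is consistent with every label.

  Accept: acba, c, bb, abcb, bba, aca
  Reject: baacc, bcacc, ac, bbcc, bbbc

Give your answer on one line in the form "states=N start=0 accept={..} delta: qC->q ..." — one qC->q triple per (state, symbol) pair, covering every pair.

Grow the machine one transition at a time. Run the examples from 0; the earliest place one falls off (shortest prefix, ties alphabetical) gets sent to the lowest-numbered state that keeps every Accept/Reject pair distinguishable — a pair clashes when both reach the same state with identical unread suffix — and to a fresh state only if none does.
a: 0a undefined. 0a->0: no, c/ac meet in 0 with "c" left. Open state 1: 0a->1.
b: 0b undefined. 0b->0: no, c/bbbc meet in 0 with "c" left. 0b->1: ok.
c: 0c undefined. 0c->0: ok.
ab: 1b undefined. 1b->0: no, c/bbcc meet in 0. 1b->1: ok.
ac: 1c undefined. 1c->0: no, c/bcacc meet in 0. 1c->1: no, bb/ac meet in 1. Open state 2: 1c->2.
ba: 1a undefined. 1a->0: ok.
aca: 2a undefined. 2a->0: no, c/bcacc meet in 0. 2a->1: ok.
acb: 2b undefined. 2b->0: ok.
bbcc: 2c undefined. 2c->0: no, c/baacc meet in 0. 2c->1: no, acba/baacc meet in 1. 2c->2: ok.
All examples now run through 3 states with every (state, symbol) defined. Accept strings end in {0,1}, Reject strings end in {2}; accept={0,1}.

states=3 start=0 accept={0,1} delta: 0a->1 0b->1 0c->0 1a->0 1b->1 1c->2 2a->1 2b->0 2c->2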